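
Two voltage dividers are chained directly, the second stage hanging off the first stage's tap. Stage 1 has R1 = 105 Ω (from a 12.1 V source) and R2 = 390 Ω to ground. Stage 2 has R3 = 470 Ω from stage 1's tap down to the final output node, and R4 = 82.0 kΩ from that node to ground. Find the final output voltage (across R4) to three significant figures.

Stage 2 presents R3+R4 = 82470 Ω as a load on stage 1's tap.
Stage 1's lower leg becomes R2‖(R3+R4) = 388.2 Ω, so V_mid = 12.1 × 388.2/493.2 = 9.524 V.
Stage 2 is itself unloaded: V_out = V_mid × R4/(R3+R4) = 9.524 × 82000/82470 = 9.47 V.

V_out ≈ 9.47 V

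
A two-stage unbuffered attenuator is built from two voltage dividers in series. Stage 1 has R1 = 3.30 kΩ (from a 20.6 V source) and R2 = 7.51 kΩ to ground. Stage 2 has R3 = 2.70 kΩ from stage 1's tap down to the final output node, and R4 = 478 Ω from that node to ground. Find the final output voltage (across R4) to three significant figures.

Stage 2 presents R3+R4 = 3178 Ω as a load on stage 1's tap.
Stage 1's lower leg becomes R2‖(R3+R4) = 2233 Ω, so V_mid = 20.6 × 2233/5533 = 8.314 V.
Stage 2 is itself unloaded: V_out = V_mid × R4/(R3+R4) = 8.314 × 478/3178 = 1.25 V.

V_out ≈ 1.25 V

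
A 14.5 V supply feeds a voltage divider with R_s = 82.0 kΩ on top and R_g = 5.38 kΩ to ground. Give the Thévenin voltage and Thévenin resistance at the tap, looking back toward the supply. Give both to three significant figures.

V_th = 0.893 V, R_th = 5.05 kΩ

V_th is the open-circuit tap voltage: 14.5 × 5.38/(82.0 + 5.38) = 0.893 V.
With the supply zeroed, R_s and R_g appear in parallel from the tap: R_th = R_s‖R_g = (82.0 × 5.38)/87.38 = 5.05 kΩ.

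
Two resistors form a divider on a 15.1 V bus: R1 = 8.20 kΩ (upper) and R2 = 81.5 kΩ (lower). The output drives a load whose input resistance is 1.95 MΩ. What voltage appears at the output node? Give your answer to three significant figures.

V_out ≈ 13.7 V

The load sits in parallel with R2: R2‖R_L = (81.5 × 1950) / (81.5 + 1950) = 78.23 kΩ.
V_out = 15.1 × 78.23 / (8.20 + 78.23) = 15.1 × 78.23/86.43 = 13.7 V.
(Unloaded it would have been 13.7 V.)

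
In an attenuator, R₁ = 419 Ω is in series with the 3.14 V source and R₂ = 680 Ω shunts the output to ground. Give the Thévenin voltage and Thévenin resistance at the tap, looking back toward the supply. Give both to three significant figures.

V_th = 1.94 V, R_th = 259 Ω

V_th is the open-circuit tap voltage: 3.14 × 680/(419 + 680) = 1.94 V.
With the supply zeroed, R₁ and R₂ appear in parallel from the tap: R_th = R₁‖R₂ = (419 × 680)/1099 = 259 Ω.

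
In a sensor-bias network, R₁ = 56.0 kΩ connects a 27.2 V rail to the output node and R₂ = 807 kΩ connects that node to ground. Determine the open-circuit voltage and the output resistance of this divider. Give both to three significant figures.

V_th = 25.4 V, R_th = 52.4 kΩ

V_th is the open-circuit tap voltage: 27.2 × 807/(56.0 + 807) = 25.4 V.
With the supply zeroed, R₁ and R₂ appear in parallel from the tap: R_th = R₁‖R₂ = (56.0 × 807)/863.0 = 52.4 kΩ.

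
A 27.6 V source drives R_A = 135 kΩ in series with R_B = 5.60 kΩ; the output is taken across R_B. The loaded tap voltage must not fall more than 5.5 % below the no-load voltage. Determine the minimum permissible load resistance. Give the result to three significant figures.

R_L(min) ≈ 92.4 kΩ

Output resistance R_th = R_A‖R_B = (135 × 5.60)/140.6 = 5.377 kΩ.
The fractional drop is R_th/(R_th + R_L); requiring this ≤ 0.0550 gives R_L ≥ R_th(1/0.0550 − 1) = 5.377 × 17.18 = 92.4 kΩ.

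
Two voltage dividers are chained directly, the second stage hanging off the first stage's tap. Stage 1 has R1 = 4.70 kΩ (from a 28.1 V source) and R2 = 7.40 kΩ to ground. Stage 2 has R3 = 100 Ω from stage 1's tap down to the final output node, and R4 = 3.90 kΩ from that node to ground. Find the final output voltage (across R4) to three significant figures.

V_out ≈ 9.75 V

Stage 2 presents R3+R4 = 4000 Ω as a load on stage 1's tap.
Stage 1's lower leg becomes R2‖(R3+R4) = 2596 Ω, so V_mid = 28.1 × 2596/7296 = 10.00 V.
Stage 2 is itself unloaded: V_out = V_mid × R4/(R3+R4) = 10.00 × 3900/4000 = 9.75 V.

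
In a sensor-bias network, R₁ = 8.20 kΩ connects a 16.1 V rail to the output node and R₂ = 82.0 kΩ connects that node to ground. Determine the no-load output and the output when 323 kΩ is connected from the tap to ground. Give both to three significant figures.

Open-circuit: V = 16.1 × 82.0/(8.20 + 82.0) = 14.6 V.
With the load, R₂ becomes R₂‖R_L = 65.40 kΩ, so V = 16.1 × 65.40/73.60 = 14.3 V.

Unloaded: 14.6 V; loaded: 14.3 V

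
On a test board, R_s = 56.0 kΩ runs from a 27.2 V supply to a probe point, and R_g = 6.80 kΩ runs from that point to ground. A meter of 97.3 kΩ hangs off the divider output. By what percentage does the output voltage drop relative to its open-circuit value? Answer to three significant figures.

The divider's output (Thévenin) resistance is R_s‖R_g = 6.064 kΩ.
Fractional drop under load = R_th/(R_th + R_L) = 6.064 / (6.064 + 97.3) = 0.05866.
So the output falls by 5.87 %.

5.87 %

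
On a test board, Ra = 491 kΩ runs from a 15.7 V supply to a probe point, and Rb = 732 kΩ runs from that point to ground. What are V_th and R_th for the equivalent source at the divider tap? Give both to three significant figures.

V_th is the open-circuit tap voltage: 15.7 × 732/(491 + 732) = 9.40 V.
With the supply zeroed, Ra and Rb appear in parallel from the tap: R_th = Ra‖Rb = (491 × 732)/1223 = 294 kΩ.

V_th = 9.40 V, R_th = 294 kΩ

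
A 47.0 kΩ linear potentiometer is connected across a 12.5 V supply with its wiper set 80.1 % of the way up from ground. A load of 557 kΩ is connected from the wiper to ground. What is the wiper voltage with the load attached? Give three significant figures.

V ≈ 9.88 V

The wiper splits the pot into (1−α)R = 9.353 kΩ above and αR = 37.65 kΩ below.
Lower section ‖ load = 35.26 kΩ.
V_wiper = 12.5 × 35.26/(9.353 + 35.26) = 9.88 V.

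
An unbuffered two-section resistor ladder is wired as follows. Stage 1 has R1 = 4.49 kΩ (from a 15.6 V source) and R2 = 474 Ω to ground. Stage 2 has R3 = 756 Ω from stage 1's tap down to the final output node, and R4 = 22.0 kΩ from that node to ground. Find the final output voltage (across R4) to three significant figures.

Stage 2 presents R3+R4 = 22760 Ω as a load on stage 1's tap.
Stage 1's lower leg becomes R2‖(R3+R4) = 464.3 Ω, so V_mid = 15.6 × 464.3/4954 = 1.462 V.
Stage 2 is itself unloaded: V_out = V_mid × R4/(R3+R4) = 1.462 × 22000/22760 = 1.41 V.

V_out ≈ 1.41 V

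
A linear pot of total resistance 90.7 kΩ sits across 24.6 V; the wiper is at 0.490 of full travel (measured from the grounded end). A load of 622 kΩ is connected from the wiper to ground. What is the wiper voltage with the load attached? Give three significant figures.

The wiper splits the pot into (1−α)R = 46.26 kΩ above and αR = 44.44 kΩ below.
Lower section ‖ load = 41.48 kΩ.
V_wiper = 24.6 × 41.48/(46.26 + 41.48) = 11.6 V.

V ≈ 11.6 V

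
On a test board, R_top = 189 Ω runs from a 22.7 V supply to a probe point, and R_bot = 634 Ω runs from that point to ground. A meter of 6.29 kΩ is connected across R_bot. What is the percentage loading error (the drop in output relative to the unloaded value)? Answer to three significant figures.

The divider's output (Thévenin) resistance is R_top‖R_bot = 145.6 Ω.
Fractional drop under load = R_th/(R_th + R_L) = 145.6 / (145.6 + 6290) = 0.02262.
So the output falls by 2.26 %.

2.26 %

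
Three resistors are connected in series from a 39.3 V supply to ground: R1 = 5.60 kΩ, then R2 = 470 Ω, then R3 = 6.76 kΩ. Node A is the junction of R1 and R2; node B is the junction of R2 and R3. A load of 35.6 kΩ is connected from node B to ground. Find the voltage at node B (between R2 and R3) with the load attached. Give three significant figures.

V ≈ 19.0 V

At node B, R3 is in parallel with the load: R3‖R_L = 5681 Ω.
Below node A the resistance is R2 + (R3‖R_L) = 6151 Ω, so V_A = 39.3 × 6151/11750 = 20.57 V.
Then V_B = V_A × (R3‖R_L)/(R2 + R3‖R_L) = 20.57 × 5681/6151 = 19.0 V.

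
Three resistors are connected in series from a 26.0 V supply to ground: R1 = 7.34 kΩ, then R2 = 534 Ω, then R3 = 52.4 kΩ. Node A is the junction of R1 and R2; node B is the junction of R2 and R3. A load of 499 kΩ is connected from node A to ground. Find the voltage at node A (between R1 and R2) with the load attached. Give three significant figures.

V ≈ 22.5 V

Below node A the series string R2+R3 = 52930 Ω sits in parallel with the 499000 Ω load: 47860 Ω.
V_A = 26.0 × 47860/(7340 + 47860) = 22.5 V.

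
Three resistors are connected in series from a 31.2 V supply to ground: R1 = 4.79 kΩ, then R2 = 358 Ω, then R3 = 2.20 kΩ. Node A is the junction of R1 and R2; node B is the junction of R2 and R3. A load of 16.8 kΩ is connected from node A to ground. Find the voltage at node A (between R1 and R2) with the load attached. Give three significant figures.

Below node A the series string R2+R3 = 2558 Ω sits in parallel with the 16800 Ω load: 2220 Ω.
V_A = 31.2 × 2220/(4790 + 2220) = 9.88 V.

V ≈ 9.88 V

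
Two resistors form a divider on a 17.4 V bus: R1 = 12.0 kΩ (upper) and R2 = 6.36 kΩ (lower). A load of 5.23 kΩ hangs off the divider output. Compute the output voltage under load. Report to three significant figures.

V_out ≈ 3.36 V

The load sits in parallel with R2: R2‖R_L = (6.36 × 5.23) / (6.36 + 5.23) = 2.870 kΩ.
V_out = 17.4 × 2.870 / (12.0 + 2.870) = 17.4 × 2.870/14.87 = 3.36 V.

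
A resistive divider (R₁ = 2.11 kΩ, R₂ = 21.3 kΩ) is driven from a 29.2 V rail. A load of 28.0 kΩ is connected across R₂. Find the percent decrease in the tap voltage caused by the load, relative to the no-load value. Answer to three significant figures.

6.42 %

The divider's output (Thévenin) resistance is R₁‖R₂ = 1.920 kΩ.
Fractional drop under load = R_th/(R_th + R_L) = 1.920 / (1.920 + 28.0) = 0.06417.
So the output falls by 6.42 %.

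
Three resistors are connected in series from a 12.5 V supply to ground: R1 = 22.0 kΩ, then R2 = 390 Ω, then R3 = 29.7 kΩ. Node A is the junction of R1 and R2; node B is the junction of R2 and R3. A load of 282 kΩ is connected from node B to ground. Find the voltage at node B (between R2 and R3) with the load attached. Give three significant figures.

V ≈ 6.82 V

At node B, R3 is in parallel with the load: R3‖R_L = 26870 Ω.
Below node A the resistance is R2 + (R3‖R_L) = 27260 Ω, so V_A = 12.5 × 27260/49260 = 6.917 V.
Then V_B = V_A × (R3‖R_L)/(R2 + R3‖R_L) = 6.917 × 26870/27260 = 6.82 V.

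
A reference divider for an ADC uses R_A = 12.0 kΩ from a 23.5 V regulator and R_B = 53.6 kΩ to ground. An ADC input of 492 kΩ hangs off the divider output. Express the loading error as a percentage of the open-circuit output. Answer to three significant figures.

1.95 %

The divider's output (Thévenin) resistance is R_A‖R_B = 9.805 kΩ.
Fractional drop under load = R_th/(R_th + R_L) = 9.805 / (9.805 + 492) = 0.01954.
So the output falls by 1.95 %.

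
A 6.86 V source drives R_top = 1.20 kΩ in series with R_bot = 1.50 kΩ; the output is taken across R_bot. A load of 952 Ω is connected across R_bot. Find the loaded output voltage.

V_out ≈ 2.24 V

The load sits in parallel with R_bot: R_bot‖R_L = (1500 × 952) / (1500 + 952) = 582.4 Ω.
V_out = 6.86 × 582.4 / (1200 + 582.4) = 6.86 × 582.4/1782 = 2.24 V.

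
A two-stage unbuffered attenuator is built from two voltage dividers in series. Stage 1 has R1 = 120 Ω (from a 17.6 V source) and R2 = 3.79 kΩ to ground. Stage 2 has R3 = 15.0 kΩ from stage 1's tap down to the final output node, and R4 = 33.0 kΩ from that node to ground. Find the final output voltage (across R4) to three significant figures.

V_out ≈ 11.7 V

Stage 2 presents R3+R4 = 48000 Ω as a load on stage 1's tap.
Stage 1's lower leg becomes R2‖(R3+R4) = 3513 Ω, so V_mid = 17.6 × 3513/3633 = 17.02 V.
Stage 2 is itself unloaded: V_out = V_mid × R4/(R3+R4) = 17.02 × 33000/48000 = 11.7 V.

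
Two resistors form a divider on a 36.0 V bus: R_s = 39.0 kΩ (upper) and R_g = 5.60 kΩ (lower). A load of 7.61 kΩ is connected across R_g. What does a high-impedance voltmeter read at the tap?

The load sits in parallel with R_g: R_g‖R_L = (5.60 × 7.61) / (5.60 + 7.61) = 3.226 kΩ.
V_out = 36.0 × 3.226 / (39.0 + 3.226) = 36.0 × 3.226/42.23 = 2.75 V.

V_out ≈ 2.75 V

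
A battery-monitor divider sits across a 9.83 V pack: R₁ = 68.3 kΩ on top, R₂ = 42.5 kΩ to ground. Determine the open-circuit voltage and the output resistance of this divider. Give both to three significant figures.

V_th is the open-circuit tap voltage: 9.83 × 42.5/(68.3 + 42.5) = 3.77 V.
With the supply zeroed, R₁ and R₂ appear in parallel from the tap: R_th = R₁‖R₂ = (68.3 × 42.5)/110.8 = 26.2 kΩ.

V_th = 3.77 V, R_th = 26.2 kΩ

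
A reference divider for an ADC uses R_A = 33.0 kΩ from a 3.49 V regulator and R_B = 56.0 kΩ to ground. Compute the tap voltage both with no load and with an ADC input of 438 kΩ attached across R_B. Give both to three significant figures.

Open-circuit: V = 3.49 × 56.0/(33.0 + 56.0) = 2.20 V.
With the load, R_B becomes R_B‖R_L = 49.65 kΩ, so V = 3.49 × 49.65/82.65 = 2.10 V.

Unloaded: 2.20 V; loaded: 2.10 V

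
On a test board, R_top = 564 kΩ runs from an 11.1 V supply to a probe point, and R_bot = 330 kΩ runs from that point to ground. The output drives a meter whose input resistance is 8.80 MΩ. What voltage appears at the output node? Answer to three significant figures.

V_out ≈ 4.00 V

The load sits in parallel with R_bot: R_bot‖R_L = (330 × 8800) / (330 + 8800) = 318.1 kΩ.
V_out = 11.1 × 318.1 / (564 + 318.1) = 11.1 × 318.1/882.1 = 4.00 V.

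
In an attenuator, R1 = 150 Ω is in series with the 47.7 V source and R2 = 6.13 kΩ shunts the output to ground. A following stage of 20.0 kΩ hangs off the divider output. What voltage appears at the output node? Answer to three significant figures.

The load sits in parallel with R2: R2‖R_L = (6130 × 20000) / (6130 + 20000) = 4692 Ω.
V_out = 47.7 × 4692 / (150 + 4692) = 47.7 × 4692/4842 = 46.2 V.
(Unloaded it would have been 46.6 V.)

V_out ≈ 46.2 V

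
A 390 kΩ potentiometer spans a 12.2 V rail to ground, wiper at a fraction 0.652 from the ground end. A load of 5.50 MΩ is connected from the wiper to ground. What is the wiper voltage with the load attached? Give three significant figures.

The wiper splits the pot into (1−α)R = 135.7 kΩ above and αR = 254.3 kΩ below.
Lower section ‖ load = 243.0 kΩ.
V_wiper = 12.2 × 243.0/(135.7 + 243.0) = 7.83 V.

V ≈ 7.83 V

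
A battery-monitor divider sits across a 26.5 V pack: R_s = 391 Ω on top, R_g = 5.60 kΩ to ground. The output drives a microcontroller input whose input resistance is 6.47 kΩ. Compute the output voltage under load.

V_out ≈ 23.4 V

The load sits in parallel with R_g: R_g‖R_L = (5600 × 6470) / (5600 + 6470) = 3002 Ω.
V_out = 26.5 × 3002 / (391 + 3002) = 26.5 × 3002/3393 = 23.4 V.
(Unloaded it would have been 24.8 V.)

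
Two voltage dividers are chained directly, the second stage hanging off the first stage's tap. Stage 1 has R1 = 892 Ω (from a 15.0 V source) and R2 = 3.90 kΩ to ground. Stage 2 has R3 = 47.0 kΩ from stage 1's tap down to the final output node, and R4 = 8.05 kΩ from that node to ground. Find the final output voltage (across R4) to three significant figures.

Stage 2 presents R3+R4 = 55050 Ω as a load on stage 1's tap.
Stage 1's lower leg becomes R2‖(R3+R4) = 3642 Ω, so V_mid = 15.0 × 3642/4534 = 12.05 V.
Stage 2 is itself unloaded: V_out = V_mid × R4/(R3+R4) = 12.05 × 8050/55050 = 1.76 V.

V_out ≈ 1.76 V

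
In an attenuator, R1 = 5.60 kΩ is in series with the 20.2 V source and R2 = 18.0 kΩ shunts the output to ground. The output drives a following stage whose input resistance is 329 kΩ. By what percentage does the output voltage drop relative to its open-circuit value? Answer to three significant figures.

1.28 %

The divider's output (Thévenin) resistance is R1‖R2 = 4.271 kΩ.
Fractional drop under load = R_th/(R_th + R_L) = 4.271 / (4.271 + 329) = 0.01282.
So the output falls by 1.28 %.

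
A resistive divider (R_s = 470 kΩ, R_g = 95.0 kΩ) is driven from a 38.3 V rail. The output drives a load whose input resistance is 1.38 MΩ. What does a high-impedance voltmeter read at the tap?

V_out ≈ 6.09 V

The load sits in parallel with R_g: R_g‖R_L = (95.0 × 1380) / (95.0 + 1380) = 88.88 kΩ.
V_out = 38.3 × 88.88 / (470 + 88.88) = 38.3 × 88.88/558.9 = 6.09 V.
(Unloaded it would have been 6.44 V.)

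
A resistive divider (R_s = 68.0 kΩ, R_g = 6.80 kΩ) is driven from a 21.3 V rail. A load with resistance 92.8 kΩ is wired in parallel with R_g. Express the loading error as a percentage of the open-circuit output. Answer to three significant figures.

6.25 %

The divider's output (Thévenin) resistance is R_s‖R_g = 6.182 kΩ.
Fractional drop under load = R_th/(R_th + R_L) = 6.182 / (6.182 + 92.8) = 0.06245.
So the output falls by 6.25 %.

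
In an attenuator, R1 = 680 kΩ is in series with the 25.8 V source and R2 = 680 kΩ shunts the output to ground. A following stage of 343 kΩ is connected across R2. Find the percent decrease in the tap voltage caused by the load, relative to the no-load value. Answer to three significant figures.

49.8 %

Unloaded V = 25.8 × 680/1360 = 12.90 V.
Loaded: R2‖R_L = 228.0 kΩ, giving V = 25.8 × 228.0/908.0 = 6.478 V.
Drop = (12.90 − 6.478) / 12.90 = 49.8 %.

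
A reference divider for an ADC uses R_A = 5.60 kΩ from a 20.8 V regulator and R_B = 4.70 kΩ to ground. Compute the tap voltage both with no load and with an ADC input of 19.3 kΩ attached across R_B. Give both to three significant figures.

Open-circuit: V = 20.8 × 4.70/(5.60 + 4.70) = 9.49 V.
With the load, R_B becomes R_B‖R_L = 3.780 kΩ, so V = 20.8 × 3.780/9.380 = 8.38 V.

Unloaded: 9.49 V; loaded: 8.38 V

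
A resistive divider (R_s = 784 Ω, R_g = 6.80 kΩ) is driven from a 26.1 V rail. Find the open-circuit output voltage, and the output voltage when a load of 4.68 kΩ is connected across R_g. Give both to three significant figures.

Open-circuit: V = 26.1 × 6800/(784 + 6800) = 23.4 V.
With the load, R_g becomes R_g‖R_L = 2772 Ω, so V = 26.1 × 2772/3556 = 20.3 V.

Unloaded: 23.4 V; loaded: 20.3 V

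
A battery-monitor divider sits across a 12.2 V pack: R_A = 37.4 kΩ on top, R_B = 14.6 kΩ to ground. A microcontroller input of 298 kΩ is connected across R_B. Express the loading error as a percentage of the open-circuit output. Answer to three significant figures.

3.40 %

The divider's output (Thévenin) resistance is R_A‖R_B = 10.50 kΩ.
Fractional drop under load = R_th/(R_th + R_L) = 10.50 / (10.50 + 298) = 0.03404.
So the output falls by 3.40 %.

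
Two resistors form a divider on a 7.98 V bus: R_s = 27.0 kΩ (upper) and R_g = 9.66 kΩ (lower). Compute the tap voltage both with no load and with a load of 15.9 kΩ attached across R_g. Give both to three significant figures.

Open-circuit: V = 7.98 × 9.66/(27.0 + 9.66) = 2.10 V.
With the load, R_g becomes R_g‖R_L = 6.009 kΩ, so V = 7.98 × 6.009/33.01 = 1.45 V.

Unloaded: 2.10 V; loaded: 1.45 V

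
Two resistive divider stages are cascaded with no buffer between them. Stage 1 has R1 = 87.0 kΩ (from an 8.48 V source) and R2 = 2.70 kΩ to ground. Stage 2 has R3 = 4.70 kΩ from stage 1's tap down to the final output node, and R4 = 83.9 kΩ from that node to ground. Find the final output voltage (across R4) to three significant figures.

Stage 2 presents R3+R4 = 88.60 kΩ as a load on stage 1's tap.
Stage 1's lower leg becomes R2‖(R3+R4) = 2.620 kΩ, so V_mid = 8.48 × 2.620/89.62 = 0.2479 V.
Stage 2 is itself unloaded: V_out = V_mid × R4/(R3+R4) = 0.2479 × 83.9/88.60 = 0.235 V.

V_out ≈ 0.235 V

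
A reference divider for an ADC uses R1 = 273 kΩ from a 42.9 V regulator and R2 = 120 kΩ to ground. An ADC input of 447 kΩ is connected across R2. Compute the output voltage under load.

The load sits in parallel with R2: R2‖R_L = (120 × 447) / (120 + 447) = 94.60 kΩ.
V_out = 42.9 × 94.60 / (273 + 94.60) = 42.9 × 94.60/367.6 = 11.0 V.
(Unloaded it would have been 13.1 V.)

V_out ≈ 11.0 V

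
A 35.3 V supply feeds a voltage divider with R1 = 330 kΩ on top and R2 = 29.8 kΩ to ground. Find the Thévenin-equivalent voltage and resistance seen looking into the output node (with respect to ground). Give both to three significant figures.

V_th is the open-circuit tap voltage: 35.3 × 29.8/(330 + 29.8) = 2.92 V.
With the supply zeroed, R1 and R2 appear in parallel from the tap: R_th = R1‖R2 = (330 × 29.8)/359.8 = 27.3 kΩ.

V_th = 2.92 V, R_th = 27.3 kΩ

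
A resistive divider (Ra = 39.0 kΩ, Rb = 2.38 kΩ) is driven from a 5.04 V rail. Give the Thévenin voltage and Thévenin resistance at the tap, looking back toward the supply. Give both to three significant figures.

V_th is the open-circuit tap voltage: 5.04 × 2.38/(39.0 + 2.38) = 0.290 V.
With the supply zeroed, Ra and Rb appear in parallel from the tap: R_th = Ra‖Rb = (39.0 × 2.38)/41.38 = 2.24 kΩ.

V_th = 0.290 V, R_th = 2.24 kΩ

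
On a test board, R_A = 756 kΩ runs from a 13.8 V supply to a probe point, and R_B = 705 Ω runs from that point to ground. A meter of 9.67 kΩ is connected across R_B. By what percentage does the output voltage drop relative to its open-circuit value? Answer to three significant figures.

The divider's output (Thévenin) resistance is R_A‖R_B = 704.3 Ω.
Fractional drop under load = R_th/(R_th + R_L) = 704.3 / (704.3 + 9670) = 0.06789.
So the output falls by 6.79 %.

6.79 %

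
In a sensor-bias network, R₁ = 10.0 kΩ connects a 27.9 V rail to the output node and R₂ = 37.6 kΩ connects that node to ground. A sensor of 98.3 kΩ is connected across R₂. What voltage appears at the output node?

The load sits in parallel with R₂: R₂‖R_L = (37.6 × 98.3) / (37.6 + 98.3) = 27.20 kΩ.
V_out = 27.9 × 27.20 / (10.0 + 27.20) = 27.9 × 27.20/37.20 = 20.4 V.
(Unloaded it would have been 22.0 V.)

V_out ≈ 20.4 V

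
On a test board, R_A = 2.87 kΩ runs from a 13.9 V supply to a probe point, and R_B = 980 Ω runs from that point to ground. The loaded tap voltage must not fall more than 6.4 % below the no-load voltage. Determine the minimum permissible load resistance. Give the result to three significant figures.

R_L(min) ≈ 10.7 kΩ

Output resistance R_th = R_A‖R_B = (2870 × 980)/3850 = 730.5 Ω.
The fractional drop is R_th/(R_th + R_L); requiring this ≤ 0.0640 gives R_L ≥ R_th(1/0.0640 − 1) = 730.5 × 14.62 = 10.7 kΩ.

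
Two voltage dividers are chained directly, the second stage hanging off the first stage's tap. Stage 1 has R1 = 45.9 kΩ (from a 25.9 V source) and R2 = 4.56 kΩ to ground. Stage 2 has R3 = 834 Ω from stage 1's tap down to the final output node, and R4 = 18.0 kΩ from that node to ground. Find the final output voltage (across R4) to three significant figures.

Stage 2 presents R3+R4 = 18830 Ω as a load on stage 1's tap.
Stage 1's lower leg becomes R2‖(R3+R4) = 3671 Ω, so V_mid = 25.9 × 3671/49570 = 1.918 V.
Stage 2 is itself unloaded: V_out = V_mid × R4/(R3+R4) = 1.918 × 18000/18830 = 1.83 V.

V_out ≈ 1.83 V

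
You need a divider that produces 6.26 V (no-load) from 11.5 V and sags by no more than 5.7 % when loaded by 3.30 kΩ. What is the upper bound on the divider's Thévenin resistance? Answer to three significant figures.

R_th ≤ 199 Ω

Loading drop = R_th/(R_th + R_L) ≤ 0.0570, so R_th ≤ R_L · ε/(1−ε) = 3.30 kΩ × 0.0570/0.9430 = 199 Ω.
(Any R1, R2 with R2/(R1+R2) = 0.544 and R1‖R2 ≤ 199 Ω will meet the spec.)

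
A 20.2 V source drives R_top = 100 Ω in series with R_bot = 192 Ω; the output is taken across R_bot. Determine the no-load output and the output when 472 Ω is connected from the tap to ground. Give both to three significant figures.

Unloaded: 13.3 V; loaded: 11.7 V

Open-circuit: V = 20.2 × 192/(100 + 192) = 13.3 V.
With the load, R_bot becomes R_bot‖R_L = 136.5 Ω, so V = 20.2 × 136.5/236.5 = 11.7 V.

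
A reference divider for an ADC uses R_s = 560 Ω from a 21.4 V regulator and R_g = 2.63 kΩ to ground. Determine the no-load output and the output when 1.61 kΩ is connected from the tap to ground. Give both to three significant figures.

Open-circuit: V = 21.4 × 2630/(560 + 2630) = 17.6 V.
With the load, R_g becomes R_g‖R_L = 998.7 Ω, so V = 21.4 × 998.7/1559 = 13.7 V.

Unloaded: 17.6 V; loaded: 13.7 V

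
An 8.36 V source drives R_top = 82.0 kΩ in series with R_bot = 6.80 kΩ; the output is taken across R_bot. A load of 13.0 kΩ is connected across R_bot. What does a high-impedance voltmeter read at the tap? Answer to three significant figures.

V_out ≈ 0.432 V

The load sits in parallel with R_bot: R_bot‖R_L = (6.80 × 13.0) / (6.80 + 13.0) = 4.465 kΩ.
V_out = 8.36 × 4.465 / (82.0 + 4.465) = 8.36 × 4.465/86.46 = 0.432 V.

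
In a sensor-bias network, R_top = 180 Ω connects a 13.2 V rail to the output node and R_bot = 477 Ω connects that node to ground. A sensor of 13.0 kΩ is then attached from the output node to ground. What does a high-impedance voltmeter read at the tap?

The load sits in parallel with R_bot: R_bot‖R_L = (477 × 13000) / (477 + 13000) = 460.1 Ω.
V_out = 13.2 × 460.1 / (180 + 460.1) = 13.2 × 460.1/640.1 = 9.49 V.

V_out ≈ 9.49 V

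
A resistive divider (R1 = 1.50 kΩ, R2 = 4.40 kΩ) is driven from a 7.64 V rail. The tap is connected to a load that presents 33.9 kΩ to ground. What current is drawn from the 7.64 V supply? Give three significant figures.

I ≈ 1.42 mA

R2‖R_L = 3.895 kΩ, so the source sees R1 + R2‖R_L = 5.395 kΩ.
I = 7.64 V / 5.395 kΩ = 1.42 mA.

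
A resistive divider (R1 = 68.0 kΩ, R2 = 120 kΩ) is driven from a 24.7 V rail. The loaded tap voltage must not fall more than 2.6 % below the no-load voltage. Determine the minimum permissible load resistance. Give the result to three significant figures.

Output resistance R_th = R1‖R2 = (68.0 × 120)/188.0 = 43.40 kΩ.
The fractional drop is R_th/(R_th + R_L); requiring this ≤ 0.0260 gives R_L ≥ R_th(1/0.0260 − 1) = 43.40 × 37.46 = 1.63 MΩ.

R_L(min) ≈ 1.63 MΩ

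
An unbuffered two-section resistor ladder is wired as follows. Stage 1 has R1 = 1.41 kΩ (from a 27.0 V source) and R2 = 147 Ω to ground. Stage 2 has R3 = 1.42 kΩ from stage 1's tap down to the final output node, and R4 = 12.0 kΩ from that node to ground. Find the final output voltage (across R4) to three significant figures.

Stage 2 presents R3+R4 = 13420 Ω as a load on stage 1's tap.
Stage 1's lower leg becomes R2‖(R3+R4) = 145.4 Ω, so V_mid = 27.0 × 145.4/1555 = 2.524 V.
Stage 2 is itself unloaded: V_out = V_mid × R4/(R3+R4) = 2.524 × 12000/13420 = 2.26 V.

V_out ≈ 2.26 V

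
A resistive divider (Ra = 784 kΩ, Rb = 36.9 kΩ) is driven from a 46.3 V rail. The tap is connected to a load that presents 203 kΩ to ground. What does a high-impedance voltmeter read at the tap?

The load sits in parallel with Rb: Rb‖R_L = (36.9 × 203) / (36.9 + 203) = 31.22 kΩ.
V_out = 46.3 × 31.22 / (784 + 31.22) = 46.3 × 31.22/815.2 = 1.77 V.

V_out ≈ 1.77 V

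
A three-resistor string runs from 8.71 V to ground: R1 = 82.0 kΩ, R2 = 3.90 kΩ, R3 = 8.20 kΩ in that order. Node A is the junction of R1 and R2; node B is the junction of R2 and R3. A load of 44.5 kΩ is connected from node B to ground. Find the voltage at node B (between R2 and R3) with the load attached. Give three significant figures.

V ≈ 0.650 V

At node B, R3 is in parallel with the load: R3‖R_L = 6.924 kΩ.
Below node A the resistance is R2 + (R3‖R_L) = 10.82 kΩ, so V_A = 8.71 × 10.82/92.82 = 1.016 V.
Then V_B = V_A × (R3‖R_L)/(R2 + R3‖R_L) = 1.016 × 6.924/10.82 = 0.650 V.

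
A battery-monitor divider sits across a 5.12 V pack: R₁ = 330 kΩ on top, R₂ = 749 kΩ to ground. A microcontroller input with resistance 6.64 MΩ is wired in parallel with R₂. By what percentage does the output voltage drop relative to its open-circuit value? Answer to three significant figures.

The divider's output (Thévenin) resistance is R₁‖R₂ = 229.1 kΩ.
Fractional drop under load = R_th/(R_th + R_L) = 229.1 / (229.1 + 6640) = 0.03335.
So the output falls by 3.33 %.

3.33 %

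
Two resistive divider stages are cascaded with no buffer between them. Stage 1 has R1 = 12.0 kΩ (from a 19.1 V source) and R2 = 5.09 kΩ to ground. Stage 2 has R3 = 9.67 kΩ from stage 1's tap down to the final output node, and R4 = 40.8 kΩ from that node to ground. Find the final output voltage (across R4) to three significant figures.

Stage 2 presents R3+R4 = 50.47 kΩ as a load on stage 1's tap.
Stage 1's lower leg becomes R2‖(R3+R4) = 4.624 kΩ, so V_mid = 19.1 × 4.624/16.62 = 5.312 V.
Stage 2 is itself unloaded: V_out = V_mid × R4/(R3+R4) = 5.312 × 40.8/50.47 = 4.29 V.

V_out ≈ 4.29 V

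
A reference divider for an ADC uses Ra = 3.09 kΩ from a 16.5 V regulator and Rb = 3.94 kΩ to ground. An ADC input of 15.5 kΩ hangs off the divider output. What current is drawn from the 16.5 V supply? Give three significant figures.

I ≈ 2.65 mA

Rb‖R_L = 3.141 kΩ, so the source sees Ra + Rb‖R_L = 6.231 kΩ.
I = 16.5 V / 6.231 kΩ = 2.65 mA.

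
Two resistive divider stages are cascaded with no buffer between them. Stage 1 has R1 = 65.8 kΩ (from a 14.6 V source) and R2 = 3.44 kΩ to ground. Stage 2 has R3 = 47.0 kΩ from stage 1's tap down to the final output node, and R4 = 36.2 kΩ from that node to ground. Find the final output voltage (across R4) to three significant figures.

Stage 2 presents R3+R4 = 83.20 kΩ as a load on stage 1's tap.
Stage 1's lower leg becomes R2‖(R3+R4) = 3.303 kΩ, so V_mid = 14.6 × 3.303/69.10 = 0.6979 V.
Stage 2 is itself unloaded: V_out = V_mid × R4/(R3+R4) = 0.6979 × 36.2/83.20 = 0.304 V.

V_out ≈ 0.304 V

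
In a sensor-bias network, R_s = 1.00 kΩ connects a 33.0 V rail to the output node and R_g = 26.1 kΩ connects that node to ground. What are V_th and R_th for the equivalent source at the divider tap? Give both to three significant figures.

V_th is the open-circuit tap voltage: 33.0 × 26.1/(1.00 + 26.1) = 31.8 V.
With the supply zeroed, R_s and R_g appear in parallel from the tap: R_th = R_s‖R_g = (1.00 × 26.1)/27.10 = 963 Ω.

V_th = 31.8 V, R_th = 963 Ω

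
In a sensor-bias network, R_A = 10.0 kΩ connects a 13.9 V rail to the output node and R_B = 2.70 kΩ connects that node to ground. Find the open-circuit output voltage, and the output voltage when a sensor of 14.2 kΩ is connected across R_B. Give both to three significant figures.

Unloaded: 2.96 V; loaded: 2.57 V

Open-circuit: V = 13.9 × 2.70/(10.0 + 2.70) = 2.96 V.
With the load, R_B becomes R_B‖R_L = 2.269 kΩ, so V = 13.9 × 2.269/12.27 = 2.57 V.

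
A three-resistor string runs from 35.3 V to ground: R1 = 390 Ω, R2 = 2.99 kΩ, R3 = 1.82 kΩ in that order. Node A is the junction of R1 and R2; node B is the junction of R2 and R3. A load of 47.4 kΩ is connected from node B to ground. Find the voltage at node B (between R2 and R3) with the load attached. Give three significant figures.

At node B, R3 is in parallel with the load: R3‖R_L = 1753 Ω.
Below node A the resistance is R2 + (R3‖R_L) = 4743 Ω, so V_A = 35.3 × 4743/5133 = 32.62 V.
Then V_B = V_A × (R3‖R_L)/(R2 + R3‖R_L) = 32.62 × 1753/4743 = 12.1 V.

V ≈ 12.1 V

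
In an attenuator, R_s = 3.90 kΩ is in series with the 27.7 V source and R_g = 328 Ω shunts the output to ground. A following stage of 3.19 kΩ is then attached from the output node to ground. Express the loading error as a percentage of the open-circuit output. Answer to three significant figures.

The divider's output (Thévenin) resistance is R_s‖R_g = 302.6 Ω.
Fractional drop under load = R_th/(R_th + R_L) = 302.6 / (302.6 + 3190) = 0.08663.
So the output falls by 8.66 %.

8.66 %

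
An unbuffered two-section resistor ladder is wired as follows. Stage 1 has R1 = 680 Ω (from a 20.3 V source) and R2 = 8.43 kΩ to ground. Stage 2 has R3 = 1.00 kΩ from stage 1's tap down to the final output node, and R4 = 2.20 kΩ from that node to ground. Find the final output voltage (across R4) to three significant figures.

V_out ≈ 10.8 V

Stage 2 presents R3+R4 = 3200 Ω as a load on stage 1's tap.
Stage 1's lower leg becomes R2‖(R3+R4) = 2320 Ω, so V_mid = 20.3 × 2320/3000 = 15.70 V.
Stage 2 is itself unloaded: V_out = V_mid × R4/(R3+R4) = 15.70 × 2200/3200 = 10.8 V.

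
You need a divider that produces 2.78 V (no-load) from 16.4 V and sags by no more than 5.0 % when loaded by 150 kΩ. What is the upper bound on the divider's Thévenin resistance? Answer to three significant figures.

R_th ≤ 7.89 kΩ

Loading drop = R_th/(R_th + R_L) ≤ 0.0500, so R_th ≤ R_L · ε/(1−ε) = 150 kΩ × 0.0500/0.9500 = 7.89 kΩ.
(Any R1, R2 with R2/(R1+R2) = 0.170 and R1‖R2 ≤ 7.89 kΩ will meet the spec.)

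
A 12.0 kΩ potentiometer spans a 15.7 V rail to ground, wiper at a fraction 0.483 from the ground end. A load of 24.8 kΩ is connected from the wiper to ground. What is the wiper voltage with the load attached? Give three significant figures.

V ≈ 6.77 V

The wiper splits the pot into (1−α)R = 6.204 kΩ above and αR = 5.796 kΩ below.
Lower section ‖ load = 4.698 kΩ.
V_wiper = 15.7 × 4.698/(6.204 + 4.698) = 6.77 V.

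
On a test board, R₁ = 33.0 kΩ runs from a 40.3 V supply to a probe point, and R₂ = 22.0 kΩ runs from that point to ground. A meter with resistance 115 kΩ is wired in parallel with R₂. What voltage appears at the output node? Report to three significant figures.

V_out ≈ 14.5 V

The load sits in parallel with R₂: R₂‖R_L = (22.0 × 115) / (22.0 + 115) = 18.47 kΩ.
V_out = 40.3 × 18.47 / (33.0 + 18.47) = 40.3 × 18.47/51.47 = 14.5 V.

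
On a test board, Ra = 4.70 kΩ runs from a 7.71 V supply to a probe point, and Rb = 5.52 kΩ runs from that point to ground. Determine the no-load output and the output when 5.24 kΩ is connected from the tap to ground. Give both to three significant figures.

Open-circuit: V = 7.71 × 5.52/(4.70 + 5.52) = 4.16 V.
With the load, Rb becomes Rb‖R_L = 2.688 kΩ, so V = 7.71 × 2.688/7.388 = 2.81 V.

Unloaded: 4.16 V; loaded: 2.81 V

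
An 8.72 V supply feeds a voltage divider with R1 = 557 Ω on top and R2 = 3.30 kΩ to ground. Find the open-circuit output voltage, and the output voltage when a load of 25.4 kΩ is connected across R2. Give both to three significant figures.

Unloaded: 7.46 V; loaded: 7.32 V

Open-circuit: V = 8.72 × 3300/(557 + 3300) = 7.46 V.
With the load, R2 becomes R2‖R_L = 2921 Ω, so V = 8.72 × 2921/3478 = 7.32 V.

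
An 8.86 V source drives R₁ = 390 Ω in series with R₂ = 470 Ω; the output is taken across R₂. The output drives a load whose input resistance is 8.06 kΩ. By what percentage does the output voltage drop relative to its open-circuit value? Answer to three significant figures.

2.58 %

The divider's output (Thévenin) resistance is R₁‖R₂ = 213.1 Ω.
Fractional drop under load = R_th/(R_th + R_L) = 213.1 / (213.1 + 8060) = 0.02576.
So the output falls by 2.58 %.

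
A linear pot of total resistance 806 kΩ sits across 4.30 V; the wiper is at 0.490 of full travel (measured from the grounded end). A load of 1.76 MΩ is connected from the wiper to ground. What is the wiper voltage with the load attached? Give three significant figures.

V ≈ 1.89 V

The wiper splits the pot into (1−α)R = 411.1 kΩ above and αR = 394.9 kΩ below.
Lower section ‖ load = 322.6 kΩ.
V_wiper = 4.30 × 322.6/(411.1 + 322.6) = 1.89 V.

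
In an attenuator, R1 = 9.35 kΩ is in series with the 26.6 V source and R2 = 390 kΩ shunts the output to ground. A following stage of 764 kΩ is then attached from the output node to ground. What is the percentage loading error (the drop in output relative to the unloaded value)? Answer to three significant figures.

1.18 %

The divider's output (Thévenin) resistance is R1‖R2 = 9.131 kΩ.
Fractional drop under load = R_th/(R_th + R_L) = 9.131 / (9.131 + 764) = 0.01181.
So the output falls by 1.18 %.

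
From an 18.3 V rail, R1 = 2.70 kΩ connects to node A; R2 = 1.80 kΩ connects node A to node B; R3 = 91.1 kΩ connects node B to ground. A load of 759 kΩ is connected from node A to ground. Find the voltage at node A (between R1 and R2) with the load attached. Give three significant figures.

Below node A the series string R2+R3 = 92.90 kΩ sits in parallel with the 759 kΩ load: 82.77 kΩ.
V_A = 18.3 × 82.77/(2.70 + 82.77) = 17.7 V.

V ≈ 17.7 V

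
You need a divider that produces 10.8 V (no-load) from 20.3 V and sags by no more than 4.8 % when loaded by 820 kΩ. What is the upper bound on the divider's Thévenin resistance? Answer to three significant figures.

R_th ≤ 41.3 kΩ

Loading drop = R_th/(R_th + R_L) ≤ 0.0480, so R_th ≤ R_L · ε/(1−ε) = 820 kΩ × 0.0480/0.9520 = 41.3 kΩ.
(Any R1, R2 with R2/(R1+R2) = 0.532 and R1‖R2 ≤ 41.3 kΩ will meet the spec.)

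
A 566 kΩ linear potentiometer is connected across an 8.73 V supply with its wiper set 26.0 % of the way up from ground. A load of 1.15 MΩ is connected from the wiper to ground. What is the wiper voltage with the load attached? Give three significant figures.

The wiper splits the pot into (1−α)R = 418.8 kΩ above and αR = 147.2 kΩ below.
Lower section ‖ load = 130.5 kΩ.
V_wiper = 8.73 × 130.5/(418.8 + 130.5) = 2.07 V.

V ≈ 2.07 V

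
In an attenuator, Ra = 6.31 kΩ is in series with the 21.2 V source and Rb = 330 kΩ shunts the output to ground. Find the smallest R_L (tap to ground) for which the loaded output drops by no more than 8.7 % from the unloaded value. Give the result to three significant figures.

Output resistance R_th = Ra‖Rb = (6.31 × 330)/336.3 = 6.192 kΩ.
The fractional drop is R_th/(R_th + R_L); requiring this ≤ 0.0870 gives R_L ≥ R_th(1/0.0870 − 1) = 6.192 × 10.49 = 65.0 kΩ.

R_L(min) ≈ 65.0 kΩ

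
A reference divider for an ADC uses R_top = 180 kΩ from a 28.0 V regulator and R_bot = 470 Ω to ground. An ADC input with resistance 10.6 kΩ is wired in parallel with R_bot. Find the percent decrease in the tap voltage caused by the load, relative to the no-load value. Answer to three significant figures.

The divider's output (Thévenin) resistance is R_top‖R_bot = 468.8 Ω.
Fractional drop under load = R_th/(R_th + R_L) = 468.8 / (468.8 + 10600) = 0.04235.
So the output falls by 4.24 %.

4.24 %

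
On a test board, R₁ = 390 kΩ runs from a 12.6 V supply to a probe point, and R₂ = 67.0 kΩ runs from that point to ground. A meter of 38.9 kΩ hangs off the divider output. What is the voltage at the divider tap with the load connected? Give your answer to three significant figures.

The load sits in parallel with R₂: R₂‖R_L = (67.0 × 38.9) / (67.0 + 38.9) = 24.61 kΩ.
V_out = 12.6 × 24.61 / (390 + 24.61) = 12.6 × 24.61/414.6 = 0.748 V.
(Unloaded it would have been 1.85 V.)

V_out ≈ 0.748 V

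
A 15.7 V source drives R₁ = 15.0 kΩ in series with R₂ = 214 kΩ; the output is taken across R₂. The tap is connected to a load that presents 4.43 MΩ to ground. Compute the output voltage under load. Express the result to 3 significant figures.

The load sits in parallel with R₂: R₂‖R_L = (214 × 4430) / (214 + 4430) = 204.1 kΩ.
V_out = 15.7 × 204.1 / (15.0 + 204.1) = 15.7 × 204.1/219.1 = 14.6 V.

V_out ≈ 14.6 V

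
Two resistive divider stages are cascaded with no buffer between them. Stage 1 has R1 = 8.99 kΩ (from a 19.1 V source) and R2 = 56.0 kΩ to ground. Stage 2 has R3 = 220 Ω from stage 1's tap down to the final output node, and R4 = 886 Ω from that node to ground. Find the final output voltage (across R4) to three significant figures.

Stage 2 presents R3+R4 = 1106 Ω as a load on stage 1's tap.
Stage 1's lower leg becomes R2‖(R3+R4) = 1085 Ω, so V_mid = 19.1 × 1085/10070 = 2.056 V.
Stage 2 is itself unloaded: V_out = V_mid × R4/(R3+R4) = 2.056 × 886/1106 = 1.65 V.

V_out ≈ 1.65 V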